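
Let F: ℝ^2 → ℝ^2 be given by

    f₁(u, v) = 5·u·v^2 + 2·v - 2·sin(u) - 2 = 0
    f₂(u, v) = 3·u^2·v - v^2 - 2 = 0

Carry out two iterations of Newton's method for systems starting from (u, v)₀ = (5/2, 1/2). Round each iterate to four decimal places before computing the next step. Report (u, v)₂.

(1.1009, 0.6655)

At (5/2, 1/2): F = (0.928056, 7.1250).
Jacobian J = [[5·v^2 - 2·cos(u), 10·u·v + 2], [6·u·v, 3·u^2 - 2·v]].
At the point, J = [[2.852287, 14.5000], [7.5000, 17.7500]] (det J = -58.121902).
Solving J·Δ = −F gives Δ = (-1.4941, 0.2299).
Then the next iterate is (u, v)₁ = (1.0059, 0.7299).
Round to (1.0059, 0.7299) and repeat: F = (0.449998, -0.317139), J = [[1.593114, 9.342064], [4.405238, 1.575704]].
Δ = (0.0950, -0.0644), so (u, v)₂ = (1.1009, 0.6655).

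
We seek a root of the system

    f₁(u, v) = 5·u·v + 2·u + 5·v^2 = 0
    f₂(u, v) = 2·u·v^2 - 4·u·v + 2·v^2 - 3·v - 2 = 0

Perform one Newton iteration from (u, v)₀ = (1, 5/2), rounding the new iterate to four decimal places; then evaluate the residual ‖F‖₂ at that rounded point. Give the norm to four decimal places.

At (1, 5/2): F = (45.7500, 5.5000).
Jacobian J = [[5·v + 2, 5·u + 10·v], [2·v^2 - 4·v, 4·u·v - 4·u + 4·v - 3]].
At the point, J = [[14.5000, 30.0000], [2.5000, 13.0000]] (det J = 113.5000).
Solving J·Δ = −F gives Δ = (-3.7863, 0.3051).
Then the next iterate is (u, v)₁ = (-2.7863, 2.8051).
Re-evaluating at (-2.7863, 2.8051): F = (-5.308921, -7.263210), so ‖F‖₂ = 8.9966.

8.9966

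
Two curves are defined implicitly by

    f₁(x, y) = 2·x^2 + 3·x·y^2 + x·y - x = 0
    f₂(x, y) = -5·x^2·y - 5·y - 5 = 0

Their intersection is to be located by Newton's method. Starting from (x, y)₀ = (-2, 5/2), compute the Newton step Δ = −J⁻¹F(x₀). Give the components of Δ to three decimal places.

(1.042, -0.617)

At (-2, 5/2): F = (-32.500, -67.500).
Jacobian J = [[4·x + 3·y^2 + y - 1, 6·x·y + x], [-10·x·y, -5·x^2 - 5]].
At the point, J = [[12.250, -32.000], [50.000, -25.000]] (det J = 1293.750).
Solving J·Δ = −F gives Δ = (1.042, -0.617).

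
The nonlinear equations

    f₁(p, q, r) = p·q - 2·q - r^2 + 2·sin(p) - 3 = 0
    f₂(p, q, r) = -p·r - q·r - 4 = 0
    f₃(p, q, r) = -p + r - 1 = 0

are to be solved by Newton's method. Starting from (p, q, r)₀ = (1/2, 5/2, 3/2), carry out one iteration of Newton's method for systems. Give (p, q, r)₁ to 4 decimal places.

At (1/2, 5/2, 3/2): F = (-8.041149, -8.5000, 0.0000).
Jacobian J = [[q + 2·cos(p), p - 2, -2·r], [-r, -r, -p - q], [-1, 0, 1]].
At the point, J = [[4.255165, -1.5000, -3.0000], [-1.5000, -1.5000, -3.0000], [-1.0000, 0.0000, 1.0000]] (det J = -8.632748).
Solving J·Δ = −F gives Δ = (-0.0797, -5.4275, -0.0797).
Then the next iterate is (p, q, r)₁ = (0.4203, -2.9275, 1.4203).

(0.4203, -2.9275, 1.4203)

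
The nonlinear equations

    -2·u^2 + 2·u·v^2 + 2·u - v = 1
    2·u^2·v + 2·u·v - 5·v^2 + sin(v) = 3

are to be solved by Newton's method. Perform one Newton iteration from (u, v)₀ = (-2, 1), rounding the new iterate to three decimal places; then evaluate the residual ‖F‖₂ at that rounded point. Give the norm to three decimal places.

At (-2, 1): F = (-18.000, -3.15853).
Jacobian J = [[-4·u + 2·v^2 + 2, 4·u·v - 1], [4·u·v + 2·v, 2·u^2 + 2·u - 10·v + cos(v)]].
At the point, J = [[12.000, -9.000], [-6.000, -5.45970]] (det J = -119.51637).
Solving J·Δ = −F gives Δ = (0.584, -1.221).
Then the next iterate is (u, v)₁ = (-1.416, -0.221).
Re-evaluating at (-1.416, -0.221): F = (-7.75943, -3.72377), so ‖F‖₂ = 8.607.

8.607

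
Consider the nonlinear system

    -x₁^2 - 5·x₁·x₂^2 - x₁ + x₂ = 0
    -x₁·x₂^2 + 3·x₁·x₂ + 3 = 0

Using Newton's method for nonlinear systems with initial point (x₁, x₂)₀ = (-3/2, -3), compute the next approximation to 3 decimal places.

(0.672, -3.674)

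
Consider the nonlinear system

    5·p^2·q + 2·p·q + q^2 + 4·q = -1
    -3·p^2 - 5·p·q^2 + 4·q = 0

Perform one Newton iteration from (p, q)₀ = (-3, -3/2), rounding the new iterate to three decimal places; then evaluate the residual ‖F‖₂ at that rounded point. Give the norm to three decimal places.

At (-3, -3/2): F = (-61.250, 0.750).
Jacobian J = [[10·p·q + 2·q, 5·p^2 + 2·p + 2·q + 4], [-6·p - 5·q^2, -10·p·q + 4]].
At the point, J = [[42.000, 40.000], [6.750, -41.000]] (det J = -1992.000).
Solving J·Δ = −F gives Δ = (1.246, 0.223).
Then the next iterate is (p, q)₁ = (-1.754, -1.277).
Re-evaluating at (-1.754, -1.277): F = (-17.64111, -0.03605), so ‖F‖₂ = 17.641.

17.641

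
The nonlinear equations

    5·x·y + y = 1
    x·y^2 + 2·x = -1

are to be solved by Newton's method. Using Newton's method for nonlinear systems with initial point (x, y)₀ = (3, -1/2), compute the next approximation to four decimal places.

(-0.4035, -0.4693)

At (3, -1/2): F = (-9.0000, 7.7500).
Jacobian J = [[5·y, 5·x + 1], [y^2 + 2, 2·x·y]].
At the point, J = [[-2.5000, 16.0000], [2.2500, -3.0000]] (det J = -28.5000).
Solving J·Δ = −F gives Δ = (-3.4035, 0.0307).
Then the next iterate is (x, y)₁ = (-0.4035, -0.4693).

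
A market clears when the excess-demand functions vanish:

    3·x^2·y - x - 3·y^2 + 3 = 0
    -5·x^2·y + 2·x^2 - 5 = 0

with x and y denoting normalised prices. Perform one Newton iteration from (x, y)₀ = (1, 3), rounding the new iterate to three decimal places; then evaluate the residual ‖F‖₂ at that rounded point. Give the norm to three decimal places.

7.405

At (1, 3): F = (-16.000, -18.000).
Jacobian J = [[6·x·y - 1, 3·x^2 - 6·y], [-10·x·y + 4·x, -5·x^2]].
At the point, J = [[17.000, -15.000], [-26.000, -5.000]] (det J = -475.000).
Solving J·Δ = −F gives Δ = (-0.400, -1.520).
Then the next iterate is (x, y)₁ = (0.600, 1.480).
Re-evaluating at (0.600, 1.480): F = (-2.57280, -6.944), so ‖F‖₂ = 7.405.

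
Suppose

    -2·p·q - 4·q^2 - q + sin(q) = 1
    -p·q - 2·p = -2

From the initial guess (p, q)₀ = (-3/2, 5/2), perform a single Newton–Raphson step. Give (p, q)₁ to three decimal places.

At (-3/2, 5/2): F = (-20.40153, 8.750).
Jacobian J = [[-2·q, -2·p - 8·q + cos(q) - 1], [-q - 2, -p]].
At the point, J = [[-5.000, -18.80114], [-4.500, 1.500]] (det J = -92.10515).
Solving J·Δ = −F gives Δ = (1.454, -1.472).
Then the next iterate is (p, q)₁ = (-0.046, 1.028).

(-0.046, 1.028)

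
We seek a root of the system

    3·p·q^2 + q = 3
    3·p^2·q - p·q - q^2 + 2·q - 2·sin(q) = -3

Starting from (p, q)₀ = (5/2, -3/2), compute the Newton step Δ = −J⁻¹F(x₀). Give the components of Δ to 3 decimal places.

At (5/2, -3/2): F = (12.375, -24.63001).
Jacobian J = [[3·q^2, 6·p·q + 1], [6·p·q - q, 3·p^2 - p - 2·q - 2·cos(q) + 2]].
At the point, J = [[6.750, -21.500], [-21.000, 21.10853]] (det J = -309.01745).
Solving J·Δ = −F gives Δ = (-0.868, 0.303).

(-0.868, 0.303)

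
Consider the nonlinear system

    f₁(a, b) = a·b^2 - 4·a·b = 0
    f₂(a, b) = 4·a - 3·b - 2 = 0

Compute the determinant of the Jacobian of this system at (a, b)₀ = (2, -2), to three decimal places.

28.000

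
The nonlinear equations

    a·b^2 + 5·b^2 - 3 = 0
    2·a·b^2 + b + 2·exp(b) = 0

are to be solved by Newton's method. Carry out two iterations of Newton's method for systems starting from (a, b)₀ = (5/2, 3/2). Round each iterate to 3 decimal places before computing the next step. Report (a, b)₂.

At (5/2, 3/2): F = (13.875, 21.71338).
Jacobian J = [[b^2, 2·a·b + 10·b], [2·b^2, 4·a·b + 2·exp(b) + 1]].
At the point, J = [[2.250, 22.500], [4.500, 24.96338]] (det J = -45.08240).
Solving J·Δ = −F gives Δ = (-3.154, -0.301).
Then the next iterate is (a, b)₁ = (-0.654, 1.199).
Round to (-0.654, 1.199) and repeat: F = (3.24781, 5.95221), J = [[1.43760, 10.42171], [2.87520, 4.49701]].
Δ = (-2.018, -0.033), so (a, b)₂ = (-2.672, 1.166).

(-2.672, 1.166)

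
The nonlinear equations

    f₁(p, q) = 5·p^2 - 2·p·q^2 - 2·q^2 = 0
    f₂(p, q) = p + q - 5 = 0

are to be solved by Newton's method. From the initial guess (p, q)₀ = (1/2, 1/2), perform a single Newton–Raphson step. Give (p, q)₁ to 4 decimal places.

At (1/2, 1/2): F = (0.5000, -4.0000).
Jacobian J = [[10·p - 2·q^2, -4·p·q - 4·q], [1, 1]].
At the point, J = [[4.5000, -3.0000], [1.0000, 1.0000]] (det J = 7.5000).
Solving J·Δ = −F gives Δ = (1.5333, 2.4667).
Then the next iterate is (p, q)₁ = (2.0333, 2.9667).

(2.0333, 2.9667)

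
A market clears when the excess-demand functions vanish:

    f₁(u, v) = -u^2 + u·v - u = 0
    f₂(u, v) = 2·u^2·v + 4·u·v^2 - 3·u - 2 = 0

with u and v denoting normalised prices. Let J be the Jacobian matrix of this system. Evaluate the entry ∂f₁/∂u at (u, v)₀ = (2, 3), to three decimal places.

-2.000

∂f₁/∂u = -2·u + v - 1.
At (2, 3) this is -2.000.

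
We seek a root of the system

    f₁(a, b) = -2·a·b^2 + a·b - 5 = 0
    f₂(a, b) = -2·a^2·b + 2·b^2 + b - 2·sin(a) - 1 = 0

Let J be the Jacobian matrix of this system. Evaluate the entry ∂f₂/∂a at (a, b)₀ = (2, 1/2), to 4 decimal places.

∂f₂/∂a = -4·a·b - 2·cos(a).
At (2, 1/2) this is -3.1677.

-3.1677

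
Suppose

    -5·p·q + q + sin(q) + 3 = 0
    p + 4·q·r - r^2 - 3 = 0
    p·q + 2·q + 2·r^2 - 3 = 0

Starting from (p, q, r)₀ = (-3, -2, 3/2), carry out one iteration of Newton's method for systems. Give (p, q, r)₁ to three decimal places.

At (-3, -2, 3/2): F = (-29.90930, -20.250, 3.500).
Jacobian J = [[-5·q, -5·p + cos(q) + 1, 0], [1, 4·r, 4·q - 2·r], [q, p + 2, 4·r]].
At the point, J = [[10.000, 15.58385, 0.000], [1.000, 6.000, -11.000], [-2.000, -1.000, 6.000]] (det J = 499.34165).
Solving J·Δ = −F gives Δ = (-1.093, 2.621, -0.511).
Then the next iterate is (p, q, r)₁ = (-4.093, 0.621, 0.989).

(-4.093, 0.621, 0.989)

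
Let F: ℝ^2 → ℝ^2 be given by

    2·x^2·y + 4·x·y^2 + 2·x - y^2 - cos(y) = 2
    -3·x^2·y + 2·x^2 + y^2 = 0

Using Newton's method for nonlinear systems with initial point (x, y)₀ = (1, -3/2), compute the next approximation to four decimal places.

(0.3524, -1.4448)

At (1, -3/2): F = (3.679263, 8.7500).
Jacobian J = [[4·x·y + 4·y^2 + 2, 2·x^2 + 8·x·y - 2·y + sin(y)], [-6·x·y + 4·x, -3·x^2 + 2·y]].
At the point, J = [[5.0000, -7.997495], [13.0000, -6.0000]] (det J = 73.967435).
Solving J·Δ = −F gives Δ = (-0.6476, 0.0552).
Then the next iterate is (x, y)₁ = (0.3524, -1.4448).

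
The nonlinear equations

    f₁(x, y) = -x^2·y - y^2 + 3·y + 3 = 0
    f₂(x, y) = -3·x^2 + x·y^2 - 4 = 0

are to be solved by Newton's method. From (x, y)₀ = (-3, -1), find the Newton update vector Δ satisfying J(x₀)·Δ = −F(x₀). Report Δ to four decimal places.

(2.2000, -1.3000)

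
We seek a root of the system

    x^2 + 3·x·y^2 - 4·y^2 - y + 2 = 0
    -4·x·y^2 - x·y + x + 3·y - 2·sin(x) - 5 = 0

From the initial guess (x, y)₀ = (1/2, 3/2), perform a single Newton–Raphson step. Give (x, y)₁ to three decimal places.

At (1/2, 3/2): F = (-4.875, -6.20885).
Jacobian J = [[2·x + 3·y^2, 6·x·y - 8·y - 1], [-4·y^2 - y - 2·cos(x) + 1, -8·x·y - x + 3]].
At the point, J = [[7.750, -8.500], [-11.25517, -3.500]] (det J = -122.79390).
Solving J·Δ = −F gives Δ = (-0.291, -0.839).
Then the next iterate is (x, y)₁ = (0.209, 0.661).

(0.209, 0.661)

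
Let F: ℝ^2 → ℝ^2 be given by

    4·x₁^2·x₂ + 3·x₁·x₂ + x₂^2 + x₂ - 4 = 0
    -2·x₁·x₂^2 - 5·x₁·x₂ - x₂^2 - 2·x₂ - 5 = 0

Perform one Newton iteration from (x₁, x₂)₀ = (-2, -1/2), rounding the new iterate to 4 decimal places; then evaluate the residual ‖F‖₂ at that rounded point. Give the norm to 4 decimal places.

213.3342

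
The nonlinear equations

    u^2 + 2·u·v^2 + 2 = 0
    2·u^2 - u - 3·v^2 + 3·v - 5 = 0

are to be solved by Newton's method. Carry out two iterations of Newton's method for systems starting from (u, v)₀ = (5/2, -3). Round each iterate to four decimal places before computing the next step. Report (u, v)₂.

(1.7959, -0.4577)

At (5/2, -3): F = (53.2500, -31.0000).
Jacobian J = [[2·u + 2·v^2, 4·u·v], [4·u - 1, -6·v + 3]].
At the point, J = [[23.0000, -30.0000], [9.0000, 21.0000]] (det J = 753.0000).
Solving J·Δ = −F gives Δ = (-0.2500, 1.5833).
Then the next iterate is (u, v)₁ = (2.2500, -1.4167).
Round to (2.2500, -1.4167) and repeat: F = (16.094175, -7.396217), J = [[8.514078, -12.7503], [8.0000, 11.5002]].
Δ = (-0.4541, 0.9590), so (u, v)₂ = (1.7959, -0.4577).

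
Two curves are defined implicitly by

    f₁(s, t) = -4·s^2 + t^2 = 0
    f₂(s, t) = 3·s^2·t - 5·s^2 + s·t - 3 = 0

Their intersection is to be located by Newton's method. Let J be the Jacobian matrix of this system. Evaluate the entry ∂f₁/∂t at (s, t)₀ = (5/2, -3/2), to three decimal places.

-3.000

∂f₁/∂t = 2·t.
At (5/2, -3/2) this is -3.000.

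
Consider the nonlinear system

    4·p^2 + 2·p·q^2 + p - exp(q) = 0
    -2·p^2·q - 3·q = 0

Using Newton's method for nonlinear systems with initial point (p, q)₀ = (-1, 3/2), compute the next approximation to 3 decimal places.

(-0.354, 0.775)

At (-1, 3/2): F = (-5.98169, -7.500).
Jacobian J = [[8·p + 2·q^2 + 1, 4·p·q - exp(q)], [-4·p·q, -2·p^2 - 3]].
At the point, J = [[-2.500, -10.48169], [6.000, -5.000]] (det J = 75.39013).
Solving J·Δ = −F gives Δ = (0.646, -0.725).
Then the next iterate is (p, q)₁ = (-0.354, 0.775).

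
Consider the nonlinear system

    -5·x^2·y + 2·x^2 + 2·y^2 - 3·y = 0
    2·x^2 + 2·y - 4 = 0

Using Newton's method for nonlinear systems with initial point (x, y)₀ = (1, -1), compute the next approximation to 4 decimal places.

(1.3158, 0.3684)

At (1, -1): F = (12.0000, -4.0000).
Jacobian J = [[-10·x·y + 4·x, -5·x^2 + 4·y - 3], [4·x, 2]].
At the point, J = [[14.0000, -12.0000], [4.0000, 2.0000]] (det J = 76.0000).
Solving J·Δ = −F gives Δ = (0.3158, 1.3684).
Then the next iterate is (x, y)₁ = (1.3158, 0.3684).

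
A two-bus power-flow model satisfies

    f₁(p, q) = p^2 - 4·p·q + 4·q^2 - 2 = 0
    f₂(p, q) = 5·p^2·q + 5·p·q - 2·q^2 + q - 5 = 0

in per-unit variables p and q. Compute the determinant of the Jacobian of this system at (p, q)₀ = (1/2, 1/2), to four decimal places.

-12.7500

J = [[2·p - 4·q, -4·p + 8·q], [10·p·q + 5·q, 5·p^2 + 5·p - 4·q + 1]].
At the point, J = [[-1.0000, 2.0000], [5.0000, 2.7500]].
det J = -12.7500.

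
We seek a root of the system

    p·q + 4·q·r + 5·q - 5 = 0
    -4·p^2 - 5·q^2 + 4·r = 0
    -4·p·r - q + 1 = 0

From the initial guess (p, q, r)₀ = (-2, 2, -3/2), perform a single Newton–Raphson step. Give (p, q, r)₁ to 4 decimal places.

(-0.9423, 0.8846, -0.8077)

At (-2, 2, -3/2): F = (-11.0000, -42.0000, -13.0000).
Jacobian J = [[q, p + 4·r + 5, 4·q], [-8·p, -10·q, 4], [-4·r, -1, -4·p]].
At the point, J = [[2.0000, -3.0000, 8.0000], [16.0000, -20.0000, 4.0000], [6.0000, -1.0000, 8.0000]] (det J = 832.0000).
Solving J·Δ = −F gives Δ = (1.0577, -1.1154, 0.6923).
Then the next iterate is (p, q, r)₁ = (-0.9423, 0.8846, -0.8077).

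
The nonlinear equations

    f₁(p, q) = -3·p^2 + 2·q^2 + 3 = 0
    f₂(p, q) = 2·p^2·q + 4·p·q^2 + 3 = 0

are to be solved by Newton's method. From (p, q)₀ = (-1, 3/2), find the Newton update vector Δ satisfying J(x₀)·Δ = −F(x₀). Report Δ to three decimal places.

(-0.346, -0.404)

At (-1, 3/2): F = (4.500, -3.000).
Jacobian J = [[-6·p, 4·q], [4·p·q + 4·q^2, 2·p^2 + 8·p·q]].
At the point, J = [[6.000, 6.000], [3.000, -10.000]] (det J = -78.000).
Solving J·Δ = −F gives Δ = (-0.346, -0.404).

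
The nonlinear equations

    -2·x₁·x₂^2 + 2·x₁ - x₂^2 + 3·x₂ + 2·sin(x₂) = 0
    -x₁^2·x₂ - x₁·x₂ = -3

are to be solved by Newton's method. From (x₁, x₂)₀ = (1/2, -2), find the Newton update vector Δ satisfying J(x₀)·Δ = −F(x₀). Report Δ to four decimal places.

(-0.9577, 0.8923)

At (1/2, -2): F = (-14.818595, 4.5000).
Jacobian J = [[-2·x₂^2 + 2, -4·x₁·x₂ - 2·x₂ + 2·cos(x₂) + 3], [-2·x₁·x₂ - x₂, -x₁^2 - x₁]].
At the point, J = [[-6.0000, 10.167706], [4.0000, -0.7500]] (det J = -36.170825).
Solving J·Δ = −F gives Δ = (-0.9577, 0.8923).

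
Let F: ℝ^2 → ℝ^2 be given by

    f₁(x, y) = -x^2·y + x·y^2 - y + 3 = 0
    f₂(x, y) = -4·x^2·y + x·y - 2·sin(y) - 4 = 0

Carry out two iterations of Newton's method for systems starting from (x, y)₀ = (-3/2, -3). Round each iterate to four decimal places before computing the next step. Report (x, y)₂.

At (-3/2, -3): F = (-0.7500, 27.782240).
Jacobian J = [[-2·x·y + y^2, -x^2 + 2·x·y - 1], [-8·x·y + y, -4·x^2 + x - 2·cos(y)]].
At the point, J = [[0.0000, 5.7500], [-39.0000, -8.520015]] (det J = 224.2500).
Solving J·Δ = −F gives Δ = (0.6839, 0.1304).
Then the next iterate is (x, y)₁ = (-0.8161, -2.8696).
Round to (-0.8161, -2.8696) and repeat: F = (1.060548, 6.524018), J = [[3.550843, 3.017742], [-21.604644, -1.553702]].
Δ = (0.3575, -0.7721), so (x, y)₂ = (-0.4586, -3.6417).

(-0.4586, -3.6417)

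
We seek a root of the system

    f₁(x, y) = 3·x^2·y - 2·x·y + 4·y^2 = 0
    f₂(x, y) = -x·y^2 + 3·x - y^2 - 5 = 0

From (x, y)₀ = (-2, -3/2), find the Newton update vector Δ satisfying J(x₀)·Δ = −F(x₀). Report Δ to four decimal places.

At (-2, -3/2): F = (-15.0000, -8.7500).
Jacobian J = [[6·x·y - 2·y, 3·x^2 - 2·x + 8·y], [-y^2 + 3, -2·x·y - 2·y]].
At the point, J = [[21.0000, 4.0000], [0.7500, -3.0000]] (det J = -66.0000).
Solving J·Δ = −F gives Δ = (1.2121, -2.6136).

(1.2121, -2.6136)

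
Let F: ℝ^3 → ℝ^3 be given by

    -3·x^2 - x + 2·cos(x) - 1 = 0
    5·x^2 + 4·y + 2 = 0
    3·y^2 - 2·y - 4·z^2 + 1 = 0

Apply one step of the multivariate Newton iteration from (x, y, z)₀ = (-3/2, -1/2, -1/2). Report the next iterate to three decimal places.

(-0.889, -1.021, -1.588)

At (-3/2, -1/2, -1/2): F = (-6.10853, 11.250, 1.750).
Jacobian J = [[-6·x - 2·sin(x) - 1, 0, 0], [10·x, 4, 0], [0, 6·y - 2, -8·z]].
At the point, J = [[9.99499, 0.000, 0.000], [-15.000, 4.000, 0.000], [0.000, -5.000, 4.000]] (det J = 159.91984).
Solving J·Δ = −F gives Δ = (0.611, -0.521, -1.088).
Then the next iterate is (x, y, z)₁ = (-0.889, -1.021, -1.588).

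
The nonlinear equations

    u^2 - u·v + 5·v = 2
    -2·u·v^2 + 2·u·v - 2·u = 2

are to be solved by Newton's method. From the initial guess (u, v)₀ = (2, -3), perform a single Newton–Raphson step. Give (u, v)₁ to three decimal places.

At (2, -3): F = (-7.000, -54.000).
Jacobian J = [[2·u - v, -u + 5], [-2·v^2 + 2·v - 2, -4·u·v + 2·u]].
At the point, J = [[7.000, 3.000], [-26.000, 28.000]] (det J = 274.000).
Solving J·Δ = −F gives Δ = (0.124, 2.044).
Then the next iterate is (u, v)₁ = (2.124, -0.956).

(2.124, -0.956)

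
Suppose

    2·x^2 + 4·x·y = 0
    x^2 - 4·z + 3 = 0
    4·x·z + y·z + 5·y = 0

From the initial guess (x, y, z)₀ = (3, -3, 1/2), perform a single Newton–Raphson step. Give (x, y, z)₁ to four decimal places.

At (3, -3, 1/2): F = (-18.0000, 10.0000, -10.5000).
Jacobian J = [[4·x + 4·y, 4·x, 0], [2·x, 0, -4], [4·z, z + 5, 4·x + y]].
At the point, J = [[0.0000, 12.0000, 0.0000], [6.0000, 0.0000, -4.0000], [2.0000, 5.5000, 9.0000]] (det J = -744.0000).
Solving J·Δ = −F gives Δ = (-1.3065, 1.5000, 0.5403).
Then the next iterate is (x, y, z)₁ = (1.6935, -1.5000, 1.0403).

(1.6935, -1.5000, 1.0403)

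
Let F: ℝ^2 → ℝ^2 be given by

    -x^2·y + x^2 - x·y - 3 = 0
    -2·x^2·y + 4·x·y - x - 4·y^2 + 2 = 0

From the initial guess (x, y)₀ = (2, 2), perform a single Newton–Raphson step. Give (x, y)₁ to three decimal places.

At (2, 2): F = (-11.000, -16.000).
Jacobian J = [[-2·x·y + 2·x - y, -x^2 - x], [-4·x·y + 4·y - 1, -2·x^2 + 4·x - 8·y]].
At the point, J = [[-6.000, -6.000], [-9.000, -16.000]] (det J = 42.000).
Solving J·Δ = −F gives Δ = (-1.905, 0.071).
Then the next iterate is (x, y)₁ = (0.095, 2.071).

(0.095, 2.071)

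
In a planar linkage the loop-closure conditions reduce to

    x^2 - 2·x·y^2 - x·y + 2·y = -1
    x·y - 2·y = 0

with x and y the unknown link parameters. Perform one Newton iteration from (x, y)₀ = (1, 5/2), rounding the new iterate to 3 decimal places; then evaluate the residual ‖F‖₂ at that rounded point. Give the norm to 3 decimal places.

At (1, 5/2): F = (-8.000, -2.500).
Jacobian J = [[2·x - 2·y^2 - y, -4·x·y - x + 2], [y, x - 2]].
At the point, J = [[-13.000, -9.000], [2.500, -1.000]] (det J = 35.500).
Solving J·Δ = −F gives Δ = (0.408, -1.479).
Then the next iterate is (x, y)₁ = (1.408, 1.021).
Re-evaluating at (1.408, 1.021): F = (0.65138, -0.60443), so ‖F‖₂ = 0.889.

0.889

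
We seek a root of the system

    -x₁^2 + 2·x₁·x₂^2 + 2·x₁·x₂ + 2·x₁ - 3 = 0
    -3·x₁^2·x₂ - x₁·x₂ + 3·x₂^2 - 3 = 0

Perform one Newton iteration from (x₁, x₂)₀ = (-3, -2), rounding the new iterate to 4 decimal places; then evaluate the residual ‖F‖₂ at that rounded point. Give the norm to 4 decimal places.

19.7512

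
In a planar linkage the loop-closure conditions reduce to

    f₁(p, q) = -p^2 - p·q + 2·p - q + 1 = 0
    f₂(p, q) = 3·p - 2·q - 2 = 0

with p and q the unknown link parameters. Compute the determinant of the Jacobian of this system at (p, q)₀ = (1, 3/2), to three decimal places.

9.000

J = [[-2·p - q + 2, -p - 1], [3, -2]].
At the point, J = [[-1.500, -2.000], [3.000, -2.000]].
det J = 9.000.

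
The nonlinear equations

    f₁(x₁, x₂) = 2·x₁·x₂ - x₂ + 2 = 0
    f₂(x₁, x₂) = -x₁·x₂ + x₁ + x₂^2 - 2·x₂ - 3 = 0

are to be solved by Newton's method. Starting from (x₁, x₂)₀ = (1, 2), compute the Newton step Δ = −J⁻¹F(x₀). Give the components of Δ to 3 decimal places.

(-1.600, 2.400)

At (1, 2): F = (4.000, -4.000).
Jacobian J = [[2·x₂, 2·x₁ - 1], [-x₂ + 1, -x₁ + 2·x₂ - 2]].
At the point, J = [[4.000, 1.000], [-1.000, 1.000]] (det J = 5.000).
Solving J·Δ = −F gives Δ = (-1.600, 2.400).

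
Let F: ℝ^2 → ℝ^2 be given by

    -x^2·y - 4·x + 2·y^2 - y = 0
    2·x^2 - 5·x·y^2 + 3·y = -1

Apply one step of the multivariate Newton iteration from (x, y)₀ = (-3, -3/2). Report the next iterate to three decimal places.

(0.167, -2.104)

At (-3, -3/2): F = (31.500, 48.250).
Jacobian J = [[-2·x·y - 4, -x^2 + 4·y - 1], [4·x - 5·y^2, -10·x·y + 3]].
At the point, J = [[-13.000, -16.000], [-23.250, -42.000]] (det J = 174.000).
Solving J·Δ = −F gives Δ = (3.167, -0.604).
Then the next iterate is (x, y)₁ = (0.167, -2.104).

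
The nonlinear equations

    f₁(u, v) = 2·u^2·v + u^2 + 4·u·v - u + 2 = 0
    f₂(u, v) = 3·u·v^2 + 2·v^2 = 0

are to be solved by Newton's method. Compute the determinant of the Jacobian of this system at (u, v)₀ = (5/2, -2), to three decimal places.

J = [[4·u·v + 2·u + 4·v - 1, 2·u^2 + 4·u], [3·v^2, 6·u·v + 4·v]].
At the point, J = [[-24.000, 22.500], [12.000, -38.000]].
det J = 642.000.

642.000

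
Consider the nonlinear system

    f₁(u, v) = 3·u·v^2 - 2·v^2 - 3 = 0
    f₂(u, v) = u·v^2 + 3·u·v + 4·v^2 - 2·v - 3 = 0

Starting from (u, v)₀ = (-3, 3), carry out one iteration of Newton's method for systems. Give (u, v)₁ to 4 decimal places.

(-1.7920, 1.9487)

At (-3, 3): F = (-102.0000, -27.0000).
Jacobian J = [[3·v^2, 6·u·v - 4·v], [v^2 + 3·v, 2·u·v + 3·u + 8·v - 2]].
At the point, J = [[27.0000, -66.0000], [18.0000, -5.0000]] (det J = 1053.0000).
Solving J·Δ = −F gives Δ = (1.2080, -1.0513).
Then the next iterate is (u, v)₁ = (-1.7920, 1.9487).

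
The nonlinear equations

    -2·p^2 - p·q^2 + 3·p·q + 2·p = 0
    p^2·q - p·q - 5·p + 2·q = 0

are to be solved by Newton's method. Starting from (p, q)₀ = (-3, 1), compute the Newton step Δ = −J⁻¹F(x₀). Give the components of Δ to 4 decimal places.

(1.7713, -0.5532)

At (-3, 1): F = (-30.0000, 29.0000).
Jacobian J = [[-4·p - q^2 + 3·q + 2, -2·p·q + 3·p], [2·p·q - q - 5, p^2 - p + 2]].
At the point, J = [[16.0000, -3.0000], [-12.0000, 14.0000]] (det J = 188.0000).
Solving J·Δ = −F gives Δ = (1.7713, -0.5532).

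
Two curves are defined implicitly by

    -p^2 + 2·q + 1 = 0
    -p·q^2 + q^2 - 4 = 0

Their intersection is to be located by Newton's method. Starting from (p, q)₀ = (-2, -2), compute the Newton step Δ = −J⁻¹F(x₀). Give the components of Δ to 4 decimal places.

(1.7000, 0.1000)

At (-2, -2): F = (-7.0000, 8.0000).
Jacobian J = [[-2·p, 2], [-q^2, -2·p·q + 2·q]].
At the point, J = [[4.0000, 2.0000], [-4.0000, -12.0000]] (det J = -40.0000).
Solving J·Δ = −F gives Δ = (1.7000, 0.1000).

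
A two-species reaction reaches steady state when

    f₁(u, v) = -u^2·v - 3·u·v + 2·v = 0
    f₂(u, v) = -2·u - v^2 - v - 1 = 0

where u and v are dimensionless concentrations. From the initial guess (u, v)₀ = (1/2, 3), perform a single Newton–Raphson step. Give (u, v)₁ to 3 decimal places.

(0.521, 0.994)

At (1/2, 3): F = (0.750, -14.000).
Jacobian J = [[-2·u·v - 3·v, -u^2 - 3·u + 2], [-2, -2·v - 1]].
At the point, J = [[-12.000, 0.250], [-2.000, -7.000]] (det J = 84.500).
Solving J·Δ = −F gives Δ = (0.021, -2.006).
Then the next iterate is (u, v)₁ = (0.521, 0.994).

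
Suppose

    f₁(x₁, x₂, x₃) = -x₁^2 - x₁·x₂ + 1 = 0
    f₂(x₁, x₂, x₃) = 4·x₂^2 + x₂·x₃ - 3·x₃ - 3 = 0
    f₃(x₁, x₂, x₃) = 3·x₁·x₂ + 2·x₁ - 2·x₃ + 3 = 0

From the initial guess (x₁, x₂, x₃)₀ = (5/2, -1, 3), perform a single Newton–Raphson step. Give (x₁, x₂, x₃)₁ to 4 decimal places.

(1.8529, -1.0647, 0.3309)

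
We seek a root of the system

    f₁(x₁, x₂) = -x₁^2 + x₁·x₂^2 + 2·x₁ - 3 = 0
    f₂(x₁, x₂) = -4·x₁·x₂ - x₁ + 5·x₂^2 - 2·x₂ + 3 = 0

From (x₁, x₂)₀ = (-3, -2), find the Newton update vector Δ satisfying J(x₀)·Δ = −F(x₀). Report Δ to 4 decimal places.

At (-3, -2): F = (-30.0000, 6.0000).
Jacobian J = [[-2·x₁ + x₂^2 + 2, 2·x₁·x₂], [-4·x₂ - 1, -4·x₁ + 10·x₂ - 2]].
At the point, J = [[12.0000, 12.0000], [7.0000, -10.0000]] (det J = -204.0000).
Solving J·Δ = −F gives Δ = (1.1176, 1.3824).

(1.1176, 1.3824)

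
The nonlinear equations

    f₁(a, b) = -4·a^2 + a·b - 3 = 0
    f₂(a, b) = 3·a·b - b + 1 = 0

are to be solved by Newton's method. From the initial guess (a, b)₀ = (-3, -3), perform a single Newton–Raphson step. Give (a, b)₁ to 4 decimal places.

(-1.3418, -1.3924)

At (-3, -3): F = (-30.0000, 31.0000).
Jacobian J = [[-8·a + b, a], [3·b, 3·a - 1]].
At the point, J = [[21.0000, -3.0000], [-9.0000, -10.0000]] (det J = -237.0000).
Solving J·Δ = −F gives Δ = (1.6582, 1.6076).
Then the next iterate is (a, b)₁ = (-1.3418, -1.3924).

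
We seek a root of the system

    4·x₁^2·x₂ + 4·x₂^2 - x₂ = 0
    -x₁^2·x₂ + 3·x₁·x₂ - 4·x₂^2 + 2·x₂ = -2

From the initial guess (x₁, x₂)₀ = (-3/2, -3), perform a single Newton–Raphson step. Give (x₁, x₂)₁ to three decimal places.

At (-3/2, -3): F = (12.000, -19.750).
Jacobian J = [[8·x₁·x₂, 4·x₁^2 + 8·x₂ - 1], [-2·x₁·x₂ + 3·x₂, -x₁^2 + 3·x₁ - 8·x₂ + 2]].
At the point, J = [[36.000, -16.000], [-18.000, 19.250]] (det J = 405.000).
Solving J·Δ = −F gives Δ = (0.210, 1.222).
Then the next iterate is (x₁, x₂)₁ = (-1.290, -1.778).

(-1.290, -1.778)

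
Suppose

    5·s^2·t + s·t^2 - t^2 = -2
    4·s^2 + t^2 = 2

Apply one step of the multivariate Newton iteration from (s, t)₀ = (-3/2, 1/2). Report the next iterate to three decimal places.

(-0.923, 0.178)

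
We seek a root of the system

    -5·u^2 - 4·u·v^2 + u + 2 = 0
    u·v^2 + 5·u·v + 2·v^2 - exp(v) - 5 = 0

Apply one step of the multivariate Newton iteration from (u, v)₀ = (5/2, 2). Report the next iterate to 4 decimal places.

At (5/2, 2): F = (-66.7500, 30.610944).
Jacobian J = [[-10·u - 4·v^2 + 1, -8·u·v], [v^2 + 5·v, 2·u·v + 5·u + 4·v - exp(v)]].
At the point, J = [[-40.0000, -40.0000], [14.0000, 23.110944]] (det J = -364.437756).
Solving J·Δ = −F gives Δ = (-0.8732, -0.7956).
Then the next iterate is (u, v)₁ = (1.6268, 1.2044).

(1.6268, 1.2044)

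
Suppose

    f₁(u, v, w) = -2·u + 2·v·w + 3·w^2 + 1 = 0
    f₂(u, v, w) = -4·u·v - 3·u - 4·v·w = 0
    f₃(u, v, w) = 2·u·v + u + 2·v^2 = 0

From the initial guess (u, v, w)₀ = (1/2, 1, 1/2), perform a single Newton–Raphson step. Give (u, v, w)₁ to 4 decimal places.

At (1/2, 1, 1/2): F = (1.7500, -5.5000, 3.5000).
Jacobian J = [[-2, 2·w, 2·v + 6·w], [-4·v - 3, -4·u - 4·w, -4·v], [2·v + 1, 2·u + 4·v, 0]].
At the point, J = [[-2.0000, 1.0000, 5.0000], [-7.0000, -4.0000, -4.0000], [3.0000, 5.0000, 0.0000]] (det J = -167.0000).
Solving J·Δ = −F gives Δ = (-0.2784, -0.5329, -0.3548).
Then the next iterate is (u, v, w)₁ = (0.2216, 0.4671, 0.1452).

(0.2216, 0.4671, 0.1452)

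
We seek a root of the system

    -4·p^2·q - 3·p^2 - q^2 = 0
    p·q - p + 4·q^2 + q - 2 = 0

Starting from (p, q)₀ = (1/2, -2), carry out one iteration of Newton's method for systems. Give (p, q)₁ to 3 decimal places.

At (1/2, -2): F = (-2.750, 10.500).
Jacobian J = [[-8·p·q - 6·p, -4·p^2 - 2·q], [q - 1, p + 8·q + 1]].
At the point, J = [[5.000, 3.000], [-3.000, -14.500]] (det J = -63.500).
Solving J·Δ = −F gives Δ = (0.132, 0.697).
Then the next iterate is (p, q)₁ = (0.632, -1.303).

(0.632, -1.303)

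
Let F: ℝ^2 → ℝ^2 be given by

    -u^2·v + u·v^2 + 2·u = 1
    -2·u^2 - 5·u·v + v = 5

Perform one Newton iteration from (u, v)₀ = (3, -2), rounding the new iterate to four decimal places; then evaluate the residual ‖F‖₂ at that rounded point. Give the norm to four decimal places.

10.1250

At (3, -2): F = (35.0000, 5.0000).
Jacobian J = [[-2·u·v + v^2 + 2, -u^2 + 2·u·v], [-4·u - 5·v, -5·u + 1]].
At the point, J = [[18.0000, -21.0000], [-2.0000, -14.0000]] (det J = -294.0000).
Solving J·Δ = −F gives Δ = (-1.3095, 0.5442).
Then the next iterate is (u, v)₁ = (1.6905, -1.4558).
Re-evaluating at (1.6905, -1.4558): F = (10.124138, 0.133769), so ‖F‖₂ = 10.1250.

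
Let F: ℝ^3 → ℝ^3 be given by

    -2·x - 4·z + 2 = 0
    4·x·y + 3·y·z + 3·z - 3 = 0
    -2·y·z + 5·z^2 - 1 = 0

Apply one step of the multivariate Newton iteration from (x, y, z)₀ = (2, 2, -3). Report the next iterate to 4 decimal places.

(1.4211, 8.4737, -0.2105)

At (2, 2, -3): F = (10.0000, -14.0000, 56.0000).
Jacobian J = [[-2, 0, -4], [4·y, 4·x + 3·z, 3·y + 3], [0, -2·z, -2·y + 10·z]].
At the point, J = [[-2.0000, 0.0000, -4.0000], [8.0000, -1.0000, 9.0000], [0.0000, 6.0000, -34.0000]] (det J = -152.0000).
Solving J·Δ = −F gives Δ = (-0.5789, 6.4737, 2.7895).
Then the next iterate is (x, y, z)₁ = (1.4211, 8.4737, -0.2105).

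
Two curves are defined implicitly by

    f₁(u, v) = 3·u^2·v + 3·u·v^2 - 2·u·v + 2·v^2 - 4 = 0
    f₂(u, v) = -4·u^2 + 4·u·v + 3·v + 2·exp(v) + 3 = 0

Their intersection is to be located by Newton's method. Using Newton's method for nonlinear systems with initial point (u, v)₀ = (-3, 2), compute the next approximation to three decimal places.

At (-3, 2): F = (34.000, -36.22189).
Jacobian J = [[6·u·v + 3·v^2 - 2·v, 3·u^2 + 6·u·v - 2·u + 4·v], [-8·u + 4·v, 4·u + 2·exp(v) + 3]].
At the point, J = [[-28.000, 5.000], [32.000, 5.77811]] (det J = -321.78714).
Solving J·Δ = −F gives Δ = (1.173, -0.229).
Then the next iterate is (u, v)₁ = (-1.827, 1.771).

(-1.827, 1.771)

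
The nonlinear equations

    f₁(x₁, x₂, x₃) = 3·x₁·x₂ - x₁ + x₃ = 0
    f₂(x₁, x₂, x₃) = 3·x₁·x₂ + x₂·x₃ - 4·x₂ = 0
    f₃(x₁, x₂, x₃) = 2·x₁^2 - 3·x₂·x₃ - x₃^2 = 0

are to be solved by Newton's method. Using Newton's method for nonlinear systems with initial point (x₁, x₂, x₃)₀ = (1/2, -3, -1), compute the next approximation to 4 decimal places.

At (1/2, -3, -1): F = (-6.0000, 10.5000, -9.5000).
Jacobian J = [[3·x₂ - 1, 3·x₁, 1], [3·x₂, 3·x₁ + x₃ - 4, x₂], [4·x₁, -3·x₃, -3·x₂ - 2·x₃]].
At the point, J = [[-10.0000, 1.5000, 1.0000], [-9.0000, -3.5000, -3.0000], [2.0000, 3.0000, 11.0000]] (det J = 414.5000).
Solving J·Δ = −F gives Δ = (-0.1080, 3.2895, -0.0139).
Then the next iterate is (x₁, x₂, x₃)₁ = (0.3920, 0.2895, -1.0139).

(0.3920, 0.2895, -1.0139)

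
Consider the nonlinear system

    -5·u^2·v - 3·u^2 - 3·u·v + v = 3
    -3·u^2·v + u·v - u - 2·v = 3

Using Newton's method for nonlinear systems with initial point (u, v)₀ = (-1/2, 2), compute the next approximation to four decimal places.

(-0.0139, 0.2778)

At (-1/2, 2): F = (-1.2500, -9.0000).
Jacobian J = [[-10·u·v - 6·u - 3·v, -5·u^2 - 3·u + 1], [-6·u·v + v - 1, -3·u^2 + u - 2]].
At the point, J = [[7.0000, 1.2500], [7.0000, -3.2500]] (det J = -31.5000).
Solving J·Δ = −F gives Δ = (0.4861, -1.7222).
Then the next iterate is (u, v)₁ = (-0.0139, 0.2778).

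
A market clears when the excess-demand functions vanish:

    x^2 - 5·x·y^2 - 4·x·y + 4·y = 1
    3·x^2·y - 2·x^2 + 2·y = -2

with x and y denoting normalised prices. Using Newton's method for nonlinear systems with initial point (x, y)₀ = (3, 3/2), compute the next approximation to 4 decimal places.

At (3, 3/2): F = (-37.7500, 27.5000).
Jacobian J = [[2·x - 5·y^2 - 4·y, -10·x·y - 4·x + 4], [6·x·y - 4·x, 3·x^2 + 2]].
At the point, J = [[-11.2500, -53.0000], [15.0000, 29.0000]] (det J = 468.7500).
Solving J·Δ = −F gives Δ = (-0.7739, -0.5480).
Then the next iterate is (x, y)₁ = (2.2261, 0.9520).

(2.2261, 0.9520)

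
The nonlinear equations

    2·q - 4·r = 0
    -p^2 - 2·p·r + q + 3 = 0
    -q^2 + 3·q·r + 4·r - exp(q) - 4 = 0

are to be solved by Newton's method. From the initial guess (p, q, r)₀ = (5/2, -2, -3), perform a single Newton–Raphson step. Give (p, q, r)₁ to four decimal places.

(1.2500, -3.0000, -1.5000)

At (5/2, -2, -3): F = (8.0000, 9.7500, -2.135335).
Jacobian J = [[0, 2, -4], [-2·p - 2·r, 1, -2·p], [0, -2·q + 3·r - exp(q), 3·q + 4]].
At the point, J = [[0.0000, 2.0000, -4.0000], [1.0000, 1.0000, -5.0000], [0.0000, -5.135335, -2.0000]] (det J = 24.541341).
Solving J·Δ = −F gives Δ = (-1.2500, -1.0000, 1.5000).
Then the next iterate is (p, q, r)₁ = (1.2500, -3.0000, -1.5000).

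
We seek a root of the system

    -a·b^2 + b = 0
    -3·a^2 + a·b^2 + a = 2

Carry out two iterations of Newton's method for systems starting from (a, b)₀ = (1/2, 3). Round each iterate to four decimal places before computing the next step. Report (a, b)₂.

(0.4628, 2.1756)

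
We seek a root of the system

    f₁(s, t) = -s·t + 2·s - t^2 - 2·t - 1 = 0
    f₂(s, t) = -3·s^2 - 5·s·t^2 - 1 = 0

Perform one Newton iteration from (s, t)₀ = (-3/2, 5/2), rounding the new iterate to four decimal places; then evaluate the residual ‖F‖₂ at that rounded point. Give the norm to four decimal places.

24.9486

At (-3/2, 5/2): F = (-11.5000, 39.1250).
Jacobian J = [[-t + 2, -s - 2·t - 2], [-6·s - 5·t^2, -10·s·t]].
At the point, J = [[-0.5000, -5.5000], [-22.2500, 37.5000]] (det J = -141.1250).
Solving J·Δ = −F gives Δ = (-1.5310, -1.9517).
Then the next iterate is (s, t)₁ = (-3.0310, 0.5483).
Re-evaluating at (-3.0310, 0.5483): F = (-6.797336, -24.004792), so ‖F‖₂ = 24.9486.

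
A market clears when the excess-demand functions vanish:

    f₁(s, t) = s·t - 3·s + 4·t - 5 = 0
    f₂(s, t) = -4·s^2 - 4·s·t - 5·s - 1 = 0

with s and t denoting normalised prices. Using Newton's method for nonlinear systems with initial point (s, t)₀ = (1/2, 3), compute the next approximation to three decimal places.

(0.148, 1.444)

At (1/2, 3): F = (7.000, -10.500).
Jacobian J = [[t - 3, s + 4], [-8·s - 4·t - 5, -4·s]].
At the point, J = [[0.000, 4.500], [-21.000, -2.000]] (det J = 94.500).
Solving J·Δ = −F gives Δ = (-0.352, -1.556).
Then the next iterate is (s, t)₁ = (0.148, 1.444).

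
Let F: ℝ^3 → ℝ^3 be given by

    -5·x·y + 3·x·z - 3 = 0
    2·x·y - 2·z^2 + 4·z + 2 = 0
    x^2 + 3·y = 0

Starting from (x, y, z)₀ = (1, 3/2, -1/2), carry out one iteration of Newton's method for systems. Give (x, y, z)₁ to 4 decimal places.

(0.6538, -0.1026, -0.2094)

At (1, 3/2, -1/2): F = (-12.0000, 2.5000, 5.5000).
Jacobian J = [[-5·y + 3·z, -5·x, 3·x], [2·y, 2·x, -4·z + 4], [2·x, 3, 0]].
At the point, J = [[-9.0000, -5.0000, 3.0000], [3.0000, 2.0000, 6.0000], [2.0000, 3.0000, 0.0000]] (det J = 117.0000).
Solving J·Δ = −F gives Δ = (-0.3462, -1.6026, 0.2906).
Then the next iterate is (x, y, z)₁ = (0.6538, -0.1026, -0.2094).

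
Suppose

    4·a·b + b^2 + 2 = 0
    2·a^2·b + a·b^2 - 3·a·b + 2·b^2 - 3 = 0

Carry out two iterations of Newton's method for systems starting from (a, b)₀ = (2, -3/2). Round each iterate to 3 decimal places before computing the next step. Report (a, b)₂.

At (2, -3/2): F = (-7.750, 3.000).
Jacobian J = [[4·b, 4·a + 2·b], [4·a·b + b^2 - 3·b, 2·a^2 + 2·a·b - 3·a + 4·b]].
At the point, J = [[-6.000, 5.000], [-5.250, -10.000]] (det J = 86.250).
Solving J·Δ = −F gives Δ = (-0.725, 0.680).
Then the next iterate is (a, b)₁ = (1.275, -0.820).
Round to (1.275, -0.820) and repeat: F = (-1.50960, -0.32742), J = [[-3.280, 3.460], [-1.04960, -5.94475]].
Δ = (-0.437, 0.022), so (a, b)₂ = (0.838, -0.798).

(0.838, -0.798)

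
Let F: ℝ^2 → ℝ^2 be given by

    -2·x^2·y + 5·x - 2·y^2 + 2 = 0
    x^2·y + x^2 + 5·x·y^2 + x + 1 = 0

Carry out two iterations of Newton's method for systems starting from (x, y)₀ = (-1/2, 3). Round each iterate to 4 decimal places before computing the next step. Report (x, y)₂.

At (-1/2, 3): F = (-20.0000, -21.0000).
Jacobian J = [[-4·x·y + 5, -2·x^2 - 4·y], [2·x·y + 2·x + 5·y^2 + 1, x^2 + 10·x·y]].
At the point, J = [[11.0000, -12.5000], [42.0000, -14.7500]] (det J = 362.7500).
Solving J·Δ = −F gives Δ = (-0.0896, -1.6788).
Then the next iterate is (x, y)₁ = (-0.5896, 1.3212).
Round to (-0.5896, 1.3212) and repeat: F = (-5.357712, -3.928624), J = [[8.115918, -5.980056], [6.990688, -7.442167]].
Δ = (0.8808, 0.2995), so (x, y)₂ = (0.2912, 1.6207).

(0.2912, 1.6207)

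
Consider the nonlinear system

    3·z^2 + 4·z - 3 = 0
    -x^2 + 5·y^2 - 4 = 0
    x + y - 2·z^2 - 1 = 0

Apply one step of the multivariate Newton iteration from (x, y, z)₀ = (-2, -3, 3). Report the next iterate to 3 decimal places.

(0.762, -1.398, 1.364)

At (-2, -3, 3): F = (36.000, 37.000, -24.000).
Jacobian J = [[0, 0, 6·z + 4], [-2·x, 10·y, 0], [1, 1, -4·z]].
At the point, J = [[0.000, 0.000, 22.000], [4.000, -30.000, 0.000], [1.000, 1.000, -12.000]] (det J = 748.000).
Solving J·Δ = −F gives Δ = (2.762, 1.602, -1.636).
Then the next iterate is (x, y, z)₁ = (0.762, -1.398, 1.364).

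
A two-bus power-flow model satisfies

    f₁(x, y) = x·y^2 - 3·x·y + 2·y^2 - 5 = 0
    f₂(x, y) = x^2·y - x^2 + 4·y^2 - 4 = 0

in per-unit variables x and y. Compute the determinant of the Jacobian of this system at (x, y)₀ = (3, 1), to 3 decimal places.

-34.000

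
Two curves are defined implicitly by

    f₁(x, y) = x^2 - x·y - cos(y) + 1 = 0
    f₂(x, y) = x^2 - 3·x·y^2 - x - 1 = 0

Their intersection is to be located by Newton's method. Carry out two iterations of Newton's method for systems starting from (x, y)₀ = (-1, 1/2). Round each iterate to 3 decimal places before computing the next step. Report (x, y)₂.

(0.036, 0.465)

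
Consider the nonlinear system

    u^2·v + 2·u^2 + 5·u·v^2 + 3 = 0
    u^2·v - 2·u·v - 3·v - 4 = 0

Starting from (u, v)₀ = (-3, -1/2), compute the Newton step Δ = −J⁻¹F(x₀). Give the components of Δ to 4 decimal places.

(2.0794, 0.1402)

At (-3, -1/2): F = (12.7500, -10.0000).
Jacobian J = [[2·u·v + 4·u + 5·v^2, u^2 + 10·u·v], [2·u·v - 2·v, u^2 - 2·u - 3]].
At the point, J = [[-7.7500, 24.0000], [4.0000, 12.0000]] (det J = -189.0000).
Solving J·Δ = −F gives Δ = (2.0794, 0.1402).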